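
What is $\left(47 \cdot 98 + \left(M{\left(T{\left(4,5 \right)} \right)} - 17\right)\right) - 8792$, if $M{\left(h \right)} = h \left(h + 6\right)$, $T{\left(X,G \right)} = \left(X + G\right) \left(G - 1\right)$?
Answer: $-2691$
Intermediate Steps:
$T{\left(X,G \right)} = \left(-1 + G\right) \left(G + X\right)$ ($T{\left(X,G \right)} = \left(G + X\right) \left(-1 + G\right) = \left(-1 + G\right) \left(G + X\right)$)
$M{\left(h \right)} = h \left(6 + h\right)$
$\left(47 \cdot 98 + \left(M{\left(T{\left(4,5 \right)} \right)} - 17\right)\right) - 8792 = \left(47 \cdot 98 - \left(17 - \left(5^{2} - 5 - 4 + 5 \cdot 4\right) \left(6 + \left(5^{2} - 5 - 4 + 5 \cdot 4\right)\right)\right)\right) - 8792 = \left(4606 - \left(17 - \left(25 - 5 - 4 + 20\right) \left(6 + \left(25 - 5 - 4 + 20\right)\right)\right)\right) - 8792 = \left(4606 - \left(17 - 36 \left(6 + 36\right)\right)\right) - 8792 = \left(4606 + \left(36 \cdot 42 - 17\right)\right) - 8792 = \left(4606 + \left(1512 - 17\right)\right) - 8792 = \left(4606 + 1495\right) - 8792 = 6101 - 8792 = -2691$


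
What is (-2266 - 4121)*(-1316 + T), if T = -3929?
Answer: 33499815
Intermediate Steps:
(-2266 - 4121)*(-1316 + T) = (-2266 - 4121)*(-1316 - 3929) = -6387*(-5245) = 33499815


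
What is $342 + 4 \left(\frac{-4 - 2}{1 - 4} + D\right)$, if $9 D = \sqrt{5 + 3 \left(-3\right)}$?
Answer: $350 + \frac{8 i}{9} \approx 350.0 + 0.88889 i$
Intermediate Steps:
$D = \frac{2 i}{9}$ ($D = \frac{\sqrt{5 + 3 \left(-3\right)}}{9} = \frac{\sqrt{5 - 9}}{9} = \frac{\sqrt{-4}}{9} = \frac{2 i}{9} \approx 0.22222 i$)
$342 + 4 \left(\frac{-4 - 2}{1 - 4} + D\right) = 342 + 4 \left(\frac{-4 - 2}{1 - 4} + \frac{2 i}{9}\right) = 342 + 4 \left(- \frac{6}{-3} + \frac{2 i}{9}\right) = 342 + 4 \left(\left(-6\right) \left(- \frac{1}{3}\right) + \frac{2 i}{9}\right) = 342 + 4 \left(2 + \frac{2 i}{9}\right) = 342 + \left(8 + \frac{8 i}{9}\right) = 350 + \frac{8 i}{9}$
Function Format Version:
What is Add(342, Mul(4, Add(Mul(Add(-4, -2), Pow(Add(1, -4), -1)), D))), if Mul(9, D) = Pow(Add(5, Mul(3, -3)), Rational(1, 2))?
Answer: Add(350, Mul(Rational(8, 9), I)) ≈ Add(350.00, Mul(0.88889, I))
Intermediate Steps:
D = Mul(Rational(2, 9), I) (D = Mul(Rational(1, 9), Pow(Add(5, Mul(3, -3)), Rational(1, 2))) = Mul(Rational(1, 9), Pow(Add(5, -9), Rational(1, 2))) = Mul(Rational(1, 9), Pow(-4, Rational(1, 2))) = Mul(Rational(1, 9), Mul(2, I)) = Mul(Rational(2, 9), I) ≈ Mul(0.22222, I))
Add(342, Mul(4, Add(Mul(Add(-4, -2), Pow(Add(1, -4), -1)), D))) = Add(342, Mul(4, Add(Mul(Add(-4, -2), Pow(Add(1, -4), -1)), Mul(Rational(2, 9), I)))) = Add(342, Mul(4, Add(Mul(-6, Pow(-3, -1)), Mul(Rational(2, 9), I)))) = Add(342, Mul(4, Add(Mul(-6, Rational(-1, 3)), Mul(Rational(2, 9), I)))) = Add(342, Mul(4, Add(2, Mul(Rational(2, 9), I)))) = Add(342, Add(8, Mul(Rational(8, 9), I))) = Add(350, Mul(Rational(8, 9), I))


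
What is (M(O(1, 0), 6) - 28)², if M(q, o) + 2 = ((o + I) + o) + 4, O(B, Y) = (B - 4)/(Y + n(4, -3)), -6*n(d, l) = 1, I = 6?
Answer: 64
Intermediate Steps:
n(d, l) = -⅙ (n(d, l) = -⅙*1 = -⅙)
O(B, Y) = (-4 + B)/(-⅙ + Y) (O(B, Y) = (B - 4)/(Y - ⅙) = (-4 + B)/(-⅙ + Y))
M(q, o) = 8 + 2*o (M(q, o) = -2 + (((o + 6) + o) + 4) = -2 + (((6 + o) + o) + 4) = -2 + ((6 + 2*o) + 4) = -2 + (10 + 2*o) = 8 + 2*o)
(M(O(1, 0), 6) - 28)² = ((8 + 2*6) - 28)² = ((8 + 12) - 28)² = (20 - 28)² = (-8)² = 64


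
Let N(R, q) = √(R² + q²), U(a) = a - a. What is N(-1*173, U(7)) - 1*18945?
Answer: -18772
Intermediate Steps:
U(a) = 0
N(-1*173, U(7)) - 1*18945 = √((-1*173)² + 0²) - 1*18945 = √((-173)² + 0) - 18945 = √(29929 + 0) - 18945 = √29929 - 18945 = 173 - 18945 = -18772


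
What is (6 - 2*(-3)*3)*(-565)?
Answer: -13560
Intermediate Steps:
(6 - 2*(-3)*3)*(-565) = (6 + 6*3)*(-565) = (6 + 18)*(-565) = 24*(-565) = -13560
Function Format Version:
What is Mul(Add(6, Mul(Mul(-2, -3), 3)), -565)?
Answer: -13560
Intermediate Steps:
Mul(Add(6, Mul(Mul(-2, -3), 3)), -565) = Mul(Add(6, Mul(6, 3)), -565) = Mul(Add(6, 18), -565) = Mul(24, -565) = -13560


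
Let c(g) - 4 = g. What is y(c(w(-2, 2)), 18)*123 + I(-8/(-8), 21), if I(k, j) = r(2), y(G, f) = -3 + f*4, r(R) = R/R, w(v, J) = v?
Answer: 8488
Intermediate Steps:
c(g) = 4 + g
r(R) = 1
y(G, f) = -3 + 4*f
I(k, j) = 1
y(c(w(-2, 2)), 18)*123 + I(-8/(-8), 21) = (-3 + 4*18)*123 + 1 = (-3 + 72)*123 + 1 = 69*123 + 1 = 8487 + 1 = 8488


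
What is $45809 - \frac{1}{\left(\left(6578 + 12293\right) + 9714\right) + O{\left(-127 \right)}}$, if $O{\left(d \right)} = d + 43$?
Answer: $\frac{1305602308}{28501} \approx 45809.0$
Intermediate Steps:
$O{\left(d \right)} = 43 + d$
$45809 - \frac{1}{\left(\left(6578 + 12293\right) + 9714\right) + O{\left(-127 \right)}} = 45809 - \frac{1}{\left(\left(6578 + 12293\right) + 9714\right) + \left(43 - 127\right)} = 45809 - \frac{1}{\left(18871 + 9714\right) - 84} = 45809 - \frac{1}{28585 - 84} = 45809 - \frac{1}{28501} = \frac{1305602308}{28501}$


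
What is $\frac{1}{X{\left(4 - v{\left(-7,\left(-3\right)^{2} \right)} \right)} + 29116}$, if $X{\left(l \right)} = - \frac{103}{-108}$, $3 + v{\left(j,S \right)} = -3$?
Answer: $\frac{108}{3144631} \approx 3.4344 \cdot 10^{-5}$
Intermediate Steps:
$v{\left(j,S \right)} = -6$ ($v{\left(j,S \right)} = -3 - 3 = -6$)
$X{\left(l \right)} = \frac{103}{108}$ ($X{\left(l \right)} = \left(-103\right) \left(- \frac{1}{108}\right) = \frac{103}{108}$)
$\frac{1}{X{\left(4 - v{\left(-7,\left(-3\right)^{2} \right)} \right)} + 29116} = \frac{1}{\frac{103}{108} + 29116} = \frac{1}{\frac{3144631}{108}} = \frac{108}{3144631}$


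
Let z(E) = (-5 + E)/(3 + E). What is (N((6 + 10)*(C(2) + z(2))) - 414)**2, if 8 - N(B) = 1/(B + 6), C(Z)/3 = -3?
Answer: 89773942129/544644 ≈ 1.6483e+5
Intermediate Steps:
C(Z) = -9 (C(Z) = 3*(-3) = -9)
z(E) = (-5 + E)/(3 + E)
N(B) = 8 - 1/(6 + B) (N(B) = 8 - 1/(B + 6) = 8 - 1/(6 + B))
(N((6 + 10)*(C(2) + z(2))) - 414)**2 = ((47 + 8*((6 + 10)*(-9 + (-5 + 2)/(3 + 2))))/(6 + (6 + 10)*(-9 + (-5 + 2)/(3 + 2))) - 414)**2 = ((47 + 8*(16*(-9 - 3/5)))/(6 + 16*(-9 - 3/5)) - 414)**2 = ((47 + 8*(16*(-48/5)))/(6 + 16*(-48/5)) - 414)**2 = ((47 + 8*(-768/5))/(6 - 768/5) - 414)**2 = ((47 - 6144/5)/(-738/5) - 414)**2 = (-5/738*(-5909/5) - 414)**2 = (5909/738 - 414)**2 = (-299623/738)**2 = 89773942129/544644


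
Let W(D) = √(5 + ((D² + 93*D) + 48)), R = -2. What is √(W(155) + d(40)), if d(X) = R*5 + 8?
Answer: √(-2 + 3*√4277) ≈ 13.935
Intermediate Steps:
d(X) = -2 (d(X) = -2*5 + 8 = -10 + 8 = -2)
W(D) = √(53 + D² + 93*D) (W(D) = √(5 + (48 + D² + 93*D)) = √(53 + D² + 93*D))
√(W(155) + d(40)) = √(√(53 + 155² + 93*155) - 2) = √(√(53 + 24025 + 14415) - 2) = √(√38493 - 2) = √(3*√4277 - 2) = √(-2 + 3*√4277)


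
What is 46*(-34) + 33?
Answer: -1531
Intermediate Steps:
46*(-34) + 33 = -1564 + 33 = -1531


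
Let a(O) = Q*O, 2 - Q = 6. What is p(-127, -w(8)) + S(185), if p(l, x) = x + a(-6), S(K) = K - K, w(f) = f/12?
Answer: 70/3 ≈ 23.333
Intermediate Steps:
Q = -4 (Q = 2 - 1*6 = 2 - 6 = -4)
w(f) = f/12 (w(f) = f*(1/12) = f/12)
a(O) = -4*O
S(K) = 0
p(l, x) = 24 + x (p(l, x) = x - 4*(-6) = x + 24 = 24 + x)
p(-127, -w(8)) + S(185) = (24 - 8/12) + 0 = (24 - 1*⅔) + 0 = (24 - ⅔) + 0 = 70/3 + 0 = 70/3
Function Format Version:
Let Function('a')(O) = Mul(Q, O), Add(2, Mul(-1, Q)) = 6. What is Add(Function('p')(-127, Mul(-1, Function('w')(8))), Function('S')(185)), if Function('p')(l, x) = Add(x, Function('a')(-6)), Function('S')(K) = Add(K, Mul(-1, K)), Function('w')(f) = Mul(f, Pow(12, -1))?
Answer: Rational(70, 3) ≈ 23.333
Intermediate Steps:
Q = -4 (Q = Add(2, Mul(-1, 6)) = Add(2, -6) = -4)
Function('w')(f) = Mul(Rational(1, 12), f) (Function('w')(f) = Mul(f, Rational(1, 12)) = Mul(Rational(1, 12), f))
Function('a')(O) = Mul(-4, O)
Function('S')(K) = 0
Function('p')(l, x) = Add(24, x) (Function('p')(l, x) = Add(x, Mul(-4, -6)) = Add(x, 24) = Add(24, x))
Add(Function('p')(-127, Mul(-1, Function('w')(8))), Function('S')(185)) = Add(Add(24, Mul(-1, Mul(Rational(1, 12), 8))), 0) = Add(Add(24, Mul(-1, Rational(2, 3))), 0) = Add(Add(24, Rational(-2, 3)), 0) = Add(Rational(70, 3), 0) = Rational(70, 3)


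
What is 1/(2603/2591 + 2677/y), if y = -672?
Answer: -1741152/5186891 ≈ -0.33568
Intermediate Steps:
1/(2603/2591 + 2677/y) = 1/(2603/2591 + 2677/(-672)) = 1/(2603*(1/2591) + 2677*(-1/672)) = 1/(2603/2591 - 2677/672) = 1/(-5186891/1741152) = -1741152/5186891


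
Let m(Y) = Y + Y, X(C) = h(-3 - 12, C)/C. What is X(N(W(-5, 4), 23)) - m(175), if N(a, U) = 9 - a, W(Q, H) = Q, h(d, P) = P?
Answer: -349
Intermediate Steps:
X(C) = 1 (X(C) = C/C = 1)
m(Y) = 2*Y
X(N(W(-5, 4), 23)) - m(175) = 1 - 2*175 = 1 - 1*350 = 1 - 350 = -349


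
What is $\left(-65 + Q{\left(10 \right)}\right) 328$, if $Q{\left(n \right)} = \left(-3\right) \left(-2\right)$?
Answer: $-19352$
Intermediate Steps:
$Q{\left(n \right)} = 6$
$\left(-65 + Q{\left(10 \right)}\right) 328 = \left(-65 + 6\right) 328 = \left(-59\right) 328 = -19352$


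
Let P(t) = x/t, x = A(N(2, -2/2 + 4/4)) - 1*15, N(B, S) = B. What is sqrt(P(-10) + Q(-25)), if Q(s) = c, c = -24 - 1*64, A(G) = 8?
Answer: 3*I*sqrt(970)/10 ≈ 9.3434*I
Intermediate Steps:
x = -7 (x = 8 - 1*15 = 8 - 15 = -7)
P(t) = -7/t
c = -88 (c = -24 - 64 = -88)
Q(s) = -88
sqrt(P(-10) + Q(-25)) = sqrt(-7/(-10) - 88) = sqrt(-7*(-1/10) - 88) = sqrt(7/10 - 88) = sqrt(-873/10) = 3*I*sqrt(970)/10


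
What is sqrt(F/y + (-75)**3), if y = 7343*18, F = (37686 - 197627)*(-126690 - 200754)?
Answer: I*sqrt(12443394364989)/22029 ≈ 160.13*I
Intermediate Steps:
F = 52371720804 (F = -159941*(-327444) = 52371720804)
y = 132174
sqrt(F/y + (-75)**3) = sqrt(52371720804/132174 + (-75)**3) = sqrt(52371720804*(1/132174) - 421875) = sqrt(8728620134/22029 - 421875) = sqrt(-564864241/22029) = I*sqrt(12443394364989)/22029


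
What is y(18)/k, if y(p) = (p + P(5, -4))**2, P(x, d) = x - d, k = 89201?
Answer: 729/89201 ≈ 0.0081726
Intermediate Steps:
y(p) = (9 + p)**2 (y(p) = (p + (5 - 1*(-4)))**2 = (p + (5 + 4))**2 = (p + 9)**2 = (9 + p)**2)
y(18)/k = (9 + 18)**2/89201 = 27**2*(1/89201) = 729*(1/89201) = 729/89201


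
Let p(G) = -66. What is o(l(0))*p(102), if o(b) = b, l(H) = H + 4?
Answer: -264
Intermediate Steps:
l(H) = 4 + H
o(l(0))*p(102) = (4 + 0)*(-66) = 4*(-66) = -264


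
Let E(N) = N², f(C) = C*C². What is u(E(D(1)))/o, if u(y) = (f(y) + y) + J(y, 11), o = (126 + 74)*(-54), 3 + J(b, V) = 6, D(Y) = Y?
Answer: -1/2160 ≈ -0.00046296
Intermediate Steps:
J(b, V) = 3 (J(b, V) = -3 + 6 = 3)
f(C) = C³
o = -10800 (o = 200*(-54) = -10800)
u(y) = 3 + y + y³ (u(y) = (y³ + y) + 3 = (y + y³) + 3 = 3 + y + y³)
u(E(D(1)))/o = (3 + 1² + (1²)³)/(-10800) = (3 + 1 + 1³)*(-1/10800) = (3 + 1 + 1)*(-1/10800) = 5*(-1/10800) = -1/2160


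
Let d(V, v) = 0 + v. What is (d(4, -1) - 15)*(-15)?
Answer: 240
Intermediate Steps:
d(V, v) = v
(d(4, -1) - 15)*(-15) = (-1 - 15)*(-15) = -16*(-15) = 240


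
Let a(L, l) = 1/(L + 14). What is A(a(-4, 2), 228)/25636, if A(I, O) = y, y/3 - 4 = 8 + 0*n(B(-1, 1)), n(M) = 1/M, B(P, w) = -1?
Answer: 9/6409 ≈ 0.0014043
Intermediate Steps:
a(L, l) = 1/(14 + L)
y = 36 (y = 12 + 3*(8 + 0/(-1)) = 12 + 3*(8 + 0*(-1)) = 12 + 3*(8 + 0) = 12 + 3*8 = 12 + 24 = 36)
A(I, O) = 36
A(a(-4, 2), 228)/25636 = 36/25636 = 36*(1/25636) = 9/6409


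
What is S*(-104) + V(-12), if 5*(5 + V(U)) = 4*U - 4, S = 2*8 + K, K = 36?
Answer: -27117/5 ≈ -5423.4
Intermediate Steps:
S = 52 (S = 2*8 + 36 = 16 + 36 = 52)
V(U) = -29/5 + 4*U/5 (V(U) = -5 + (4*U - 4)/5 = -5 + (-4 + 4*U)/5 = -5 + (-4/5 + 4*U/5) = -29/5 + 4*U/5)
S*(-104) + V(-12) = 52*(-104) + (-29/5 + (4/5)*(-12)) = -5408 + (-29/5 - 48/5) = -5408 - 77/5 = -27117/5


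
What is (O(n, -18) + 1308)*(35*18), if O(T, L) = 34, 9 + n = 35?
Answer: 845460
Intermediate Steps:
n = 26 (n = -9 + 35 = 26)
(O(n, -18) + 1308)*(35*18) = (34 + 1308)*(35*18) = 1342*630 = 845460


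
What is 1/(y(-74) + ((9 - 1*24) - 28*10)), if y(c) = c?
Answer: -1/369 ≈ -0.0027100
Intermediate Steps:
1/(y(-74) + ((9 - 1*24) - 28*10)) = 1/(-74 + ((9 - 1*24) - 28*10)) = 1/(-74 + ((9 - 24) - 280)) = 1/(-74 + (-15 - 280)) = 1/(-74 - 295) = 1/(-369) = -1/369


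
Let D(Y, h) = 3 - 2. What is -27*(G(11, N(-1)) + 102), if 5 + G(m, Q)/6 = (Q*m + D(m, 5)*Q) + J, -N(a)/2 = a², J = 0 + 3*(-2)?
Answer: 2916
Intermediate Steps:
J = -6 (J = 0 - 6 = -6)
D(Y, h) = 1
N(a) = -2*a²
G(m, Q) = -66 + 6*Q + 6*Q*m (G(m, Q) = -30 + 6*((Q*m + 1*Q) - 6) = -30 + 6*((Q*m + Q) - 6) = -30 + 6*((Q + Q*m) - 6) = -30 + 6*(-6 + Q + Q*m) = -30 + (-36 + 6*Q + 6*Q*m) = -66 + 6*Q + 6*Q*m)
-27*(G(11, N(-1)) + 102) = -27*((-66 + 6*(-2*(-1)²) + 6*(-2*(-1)²)*11) + 102) = -27*((-66 + 6*(-2*1) + 6*(-2*1)*11) + 102) = -27*((-66 + 6*(-2) + 6*(-2)*11) + 102) = -27*((-66 - 12 - 132) + 102) = -27*(-210 + 102) = -27*(-108) = 2916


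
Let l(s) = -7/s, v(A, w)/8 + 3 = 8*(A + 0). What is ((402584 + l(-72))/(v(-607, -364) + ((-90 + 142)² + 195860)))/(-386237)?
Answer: -28986055/4440885048288 ≈ -6.5271e-6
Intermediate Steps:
v(A, w) = -24 + 64*A (v(A, w) = -24 + 8*(8*(A + 0)) = -24 + 8*(8*A) = -24 + 64*A)
((402584 + l(-72))/(v(-607, -364) + ((-90 + 142)² + 195860)))/(-386237) = ((402584 - 7/(-72))/((-24 + 64*(-607)) + ((-90 + 142)² + 195860)))/(-386237) = ((402584 - 7*(-1/72))/((-24 - 38848) + (52² + 195860)))*(-1/386237) = ((402584 + 7/72)/(-38872 + (2704 + 195860)))*(-1/386237) = (28986055/(72*(-38872 + 198564)))*(-1/386237) = ((28986055/72)/159692)*(-1/386237) = ((28986055/72)*(1/159692))*(-1/386237) = (28986055/11497824)*(-1/386237) = -28986055/4440885048288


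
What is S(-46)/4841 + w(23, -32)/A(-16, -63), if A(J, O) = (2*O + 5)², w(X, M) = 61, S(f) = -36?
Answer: -231775/70877081 ≈ -0.0032701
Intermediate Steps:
A(J, O) = (5 + 2*O)²
S(-46)/4841 + w(23, -32)/A(-16, -63) = -36/4841 + 61/((5 + 2*(-63))²) = -36*1/4841 + 61/((5 - 126)²) = -36/4841 + 61/((-121)²) = -36/4841 + 61/14641 = -231775/70877081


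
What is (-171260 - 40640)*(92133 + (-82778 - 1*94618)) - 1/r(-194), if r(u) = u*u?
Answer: 679978256989199/37636 ≈ 1.8067e+10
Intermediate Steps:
r(u) = u²
(-171260 - 40640)*(92133 + (-82778 - 1*94618)) - 1/r(-194) = (-171260 - 40640)*(92133 + (-82778 - 1*94618)) - 1/((-194)²) = -211900*(92133 + (-82778 - 94618)) - 1/37636 = -211900*(92133 - 177396) - 1*1/37636 = -211900*(-85263) - 1/37636 = 18067229700 - 1/37636 = 679978256989199/37636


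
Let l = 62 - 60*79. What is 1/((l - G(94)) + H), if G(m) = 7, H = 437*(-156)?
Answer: -1/72857 ≈ -1.3726e-5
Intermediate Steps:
l = -4678 (l = 62 - 4740 = -4678)
H = -68172
1/((l - G(94)) + H) = 1/((-4678 - 1*7) - 68172) = 1/((-4678 - 7) - 68172) = 1/(-4685 - 68172) = 1/(-72857) = -1/72857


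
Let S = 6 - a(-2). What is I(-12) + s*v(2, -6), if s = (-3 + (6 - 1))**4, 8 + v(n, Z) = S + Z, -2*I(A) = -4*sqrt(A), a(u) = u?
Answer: -96 + 4*I*sqrt(3) ≈ -96.0 + 6.9282*I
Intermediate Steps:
S = 8 (S = 6 - 1*(-2) = 6 + 2 = 8)
I(A) = 2*sqrt(A) (I(A) = -(-2)*sqrt(A) = 2*sqrt(A))
v(n, Z) = Z (v(n, Z) = -8 + (8 + Z) = Z)
s = 16 (s = (-3 + 5)**4 = 2**4 = 16)
I(-12) + s*v(2, -6) = 2*sqrt(-12) + 16*(-6) = 2*(2*I*sqrt(3)) - 96 = 4*I*sqrt(3) - 96 = -96 + 4*I*sqrt(3)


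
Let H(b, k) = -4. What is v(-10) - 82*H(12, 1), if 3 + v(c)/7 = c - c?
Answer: 307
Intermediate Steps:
v(c) = -21 (v(c) = -21 + 7*(c - c) = -21 + 7*0 = -21 + 0 = -21)
v(-10) - 82*H(12, 1) = -21 - 82*(-4) = -21 + 328 = 307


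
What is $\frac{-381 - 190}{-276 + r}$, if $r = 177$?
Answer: $\frac{571}{99} \approx 5.7677$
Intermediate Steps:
$\frac{-381 - 190}{-276 + r} = \frac{-381 - 190}{-276 + 177} = - \frac{571}{-99} = \left(-571\right) \left(- \frac{1}{99}\right) = \frac{571}{99}$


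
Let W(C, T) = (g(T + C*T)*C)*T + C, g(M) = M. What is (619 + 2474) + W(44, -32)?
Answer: 2030657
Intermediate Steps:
W(C, T) = C + C*T*(T + C*T) (W(C, T) = ((T + C*T)*C)*T + C = (C*(T + C*T))*T + C = C*T*(T + C*T) + C = C + C*T*(T + C*T))
(619 + 2474) + W(44, -32) = (619 + 2474) + 44*(1 + (-32)²*(1 + 44)) = 3093 + 44*(1 + 1024*45) = 3093 + 44*(1 + 46080) = 3093 + 44*46081 = 3093 + 2027564 = 2030657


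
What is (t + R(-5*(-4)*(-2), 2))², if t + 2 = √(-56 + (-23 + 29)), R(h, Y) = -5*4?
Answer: 434 - 220*I*√2 ≈ 434.0 - 311.13*I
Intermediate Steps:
R(h, Y) = -20
t = -2 + 5*I*√2 (t = -2 + √(-56 + (-23 + 29)) = -2 + √(-56 + 6) = -2 + √(-50) = -2 + 5*I*√2 ≈ -2.0 + 7.0711*I)
(t + R(-5*(-4)*(-2), 2))² = ((-2 + 5*I*√2) - 20)² = (-22 + 5*I*√2)²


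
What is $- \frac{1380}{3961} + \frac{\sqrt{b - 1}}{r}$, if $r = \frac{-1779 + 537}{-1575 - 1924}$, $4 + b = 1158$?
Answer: $- \frac{1380}{3961} + \frac{3499 \sqrt{1153}}{1242} \approx 95.313$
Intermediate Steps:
$b = 1154$ ($b = -4 + 1158 = 1154$)
$r = \frac{1242}{3499}$ ($r = - \frac{1242}{-1575 - 1924} = - \frac{1242}{-3499} = \left(-1242\right) \left(- \frac{1}{3499}\right) = \frac{1242}{3499} \approx 0.35496$)
$- \frac{1380}{3961} + \frac{\sqrt{b - 1}}{r} = - \frac{1380}{3961} + \frac{\sqrt{1154 - 1}}{\frac{1242}{3499}} = \left(-1380\right) \frac{1}{3961} + \sqrt{1153} \cdot \frac{3499}{1242} = - \frac{1380}{3961} + \frac{3499 \sqrt{1153}}{1242}$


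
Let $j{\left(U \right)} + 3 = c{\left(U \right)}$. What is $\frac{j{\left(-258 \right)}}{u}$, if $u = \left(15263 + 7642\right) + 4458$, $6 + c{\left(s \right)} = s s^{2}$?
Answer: $- \frac{5724507}{9121} \approx -627.62$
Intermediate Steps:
$c{\left(s \right)} = -6 + s^{3}$ ($c{\left(s \right)} = -6 + s s^{2} = -6 + s^{3}$)
$j{\left(U \right)} = -9 + U^{3}$ ($j{\left(U \right)} = -3 + \left(-6 + U^{3}\right) = -9 + U^{3}$)
$u = 27363$ ($u = 22905 + 4458 = 27363$)
$\frac{j{\left(-258 \right)}}{u} = \frac{-9 + \left(-258\right)^{3}}{27363} = \left(-9 - 17173512\right) \frac{1}{27363} = \left(-17173521\right) \frac{1}{27363} = - \frac{5724507}{9121}$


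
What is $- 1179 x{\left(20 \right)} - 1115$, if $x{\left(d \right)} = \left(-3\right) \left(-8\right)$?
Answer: $-29411$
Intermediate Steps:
$x{\left(d \right)} = 24$
$- 1179 x{\left(20 \right)} - 1115 = \left(-1179\right) 24 - 1115 = -28296 - 1115 = -29411$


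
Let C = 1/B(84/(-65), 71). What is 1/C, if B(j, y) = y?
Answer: 71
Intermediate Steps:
C = 1/71 ≈ 0.014085
1/C = 1/(1/71) = 71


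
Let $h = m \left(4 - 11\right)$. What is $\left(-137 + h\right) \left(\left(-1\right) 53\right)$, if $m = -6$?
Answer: $5035$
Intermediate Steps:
$h = 42$ ($h = - 6 \left(4 - 11\right) = \left(-6\right) \left(-7\right) = 42$)
$\left(-137 + h\right) \left(\left(-1\right) 53\right) = \left(-137 + 42\right) \left(\left(-1\right) 53\right) = \left(-95\right) \left(-53\right) = 5035$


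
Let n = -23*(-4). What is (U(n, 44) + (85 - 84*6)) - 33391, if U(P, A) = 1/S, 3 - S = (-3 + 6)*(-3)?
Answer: -405719/12 ≈ -33810.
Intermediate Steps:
n = 92
S = 12 (S = 3 - (-3 + 6)*(-3) = 3 - 3*(-3) = 3 - 1*(-9) = 3 + 9 = 12)
U(P, A) = 1/12
(U(n, 44) + (85 - 84*6)) - 33391 = (1/12 + (85 - 84*6)) - 33391 = (1/12 + (85 - 504)) - 33391 = (1/12 - 419) - 33391 = -5027/12 - 33391 = -405719/12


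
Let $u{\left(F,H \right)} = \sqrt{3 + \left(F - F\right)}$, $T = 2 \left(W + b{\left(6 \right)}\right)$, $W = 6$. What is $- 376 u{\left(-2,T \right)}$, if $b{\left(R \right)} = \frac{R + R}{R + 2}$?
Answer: $- 376 \sqrt{3} \approx -651.25$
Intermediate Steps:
$b{\left(R \right)} = \frac{2 R}{2 + R}$
$T = 15$ ($T = 2 \left(6 + 2 \cdot 6 \frac{1}{2 + 6}\right) = 2 \left(6 + 2 \cdot 6 \cdot \frac{1}{8}\right) = 2 \left(6 + \frac{3}{2}\right) = 2 \cdot \frac{15}{2} = 15$)
$u{\left(F,H \right)} = \sqrt{3}$ ($u{\left(F,H \right)} = \sqrt{3 + 0} = \sqrt{3}$)
$- 376 u{\left(-2,T \right)} = - 376 \sqrt{3}$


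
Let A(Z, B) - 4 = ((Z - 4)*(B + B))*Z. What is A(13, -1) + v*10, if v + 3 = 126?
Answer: 1000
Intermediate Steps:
v = 123 (v = -3 + 126 = 123)
A(Z, B) = 4 + 2*B*Z*(-4 + Z) (A(Z, B) = 4 + ((Z - 4)*(B + B))*Z = 4 + ((-4 + Z)*(2*B))*Z = 4 + (2*B*(-4 + Z))*Z = 4 + 2*B*Z*(-4 + Z))
A(13, -1) + v*10 = (4 - 8*(-1)*13 + 2*(-1)*13²) + 123*10 = (4 + 104 + 2*(-1)*169) + 1230 = (4 + 104 - 338) + 1230 = -230 + 1230 = 1000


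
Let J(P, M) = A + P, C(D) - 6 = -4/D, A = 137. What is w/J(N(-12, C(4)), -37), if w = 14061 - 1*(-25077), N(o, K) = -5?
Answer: 593/2 ≈ 296.50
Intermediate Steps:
C(D) = 6 - 4/D
J(P, M) = 137 + P
w = 39138 (w = 14061 + 25077 = 39138)
w/J(N(-12, C(4)), -37) = 39138/(137 - 5) = 39138/132 = 39138*(1/132) = 593/2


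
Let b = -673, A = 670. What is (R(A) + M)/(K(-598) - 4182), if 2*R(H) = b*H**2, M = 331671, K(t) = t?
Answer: 150723179/4780 ≈ 31532.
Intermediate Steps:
R(H) = -673*H**2/2 (R(H) = (-673*H**2)/2 = -673*H**2/2)
(R(A) + M)/(K(-598) - 4182) = (-673/2*670**2 + 331671)/(-598 - 4182) = (-673/2*448900 + 331671)/(-4780) = (-151054850 + 331671)*(-1/4780) = -150723179*(-1/4780) = 150723179/4780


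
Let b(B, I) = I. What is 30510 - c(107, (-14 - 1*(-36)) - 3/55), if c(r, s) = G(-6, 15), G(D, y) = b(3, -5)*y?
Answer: 30585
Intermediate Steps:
G(D, y) = -5*y
c(r, s) = -75 (c(r, s) = -5*15 = -75)
30510 - c(107, (-14 - 1*(-36)) - 3/55) = 30510 - 1*(-75) = 30510 + 75 = 30585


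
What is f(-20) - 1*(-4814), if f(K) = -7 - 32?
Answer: 4775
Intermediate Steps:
f(K) = -39
f(-20) - 1*(-4814) = -39 - 1*(-4814) = -39 + 4814 = 4775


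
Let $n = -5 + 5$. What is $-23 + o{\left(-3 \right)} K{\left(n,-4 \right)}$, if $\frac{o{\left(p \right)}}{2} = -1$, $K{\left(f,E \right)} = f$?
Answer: $-23$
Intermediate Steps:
$n = 0$
$o{\left(p \right)} = -2$ ($o{\left(p \right)} = 2 \left(-1\right) = -2$)
$-23 + o{\left(-3 \right)} K{\left(n,-4 \right)} = -23 - 0 = -23 + 0 = -23$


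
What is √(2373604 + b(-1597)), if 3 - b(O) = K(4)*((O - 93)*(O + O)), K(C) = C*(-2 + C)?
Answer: I*√40809273 ≈ 6388.2*I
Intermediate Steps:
b(O) = 3 - 16*O*(-93 + O) (b(O) = 3 - 4*(-2 + 4)*(O - 93)*(O + O) = 3 - 4*2*(-93 + O)*(2*O) = 3 - 8*2*O*(-93 + O) = 3 - 16*O*(-93 + O))
√(2373604 + b(-1597)) = √(2373604 + (3 - 16*(-1597)² + 1488*(-1597))) = √(2373604 + (3 - 16*2550409 - 2376336)) = √(2373604 + (3 - 40806544 - 2376336)) = √(2373604 - 43182877) = √(-40809273) = I*√40809273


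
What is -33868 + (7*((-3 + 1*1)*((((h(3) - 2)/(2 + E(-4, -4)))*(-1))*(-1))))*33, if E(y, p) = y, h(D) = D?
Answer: -33637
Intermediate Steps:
-33868 + (7*((-3 + 1*1)*((((h(3) - 2)/(2 + E(-4, -4)))*(-1))*(-1))))*33 = -33868 + (7*((-3 + 1*1)*((((3 - 2)/(2 - 4))*(-1))*(-1))))*33 = -33868 + (7*((-3 + 1)*(((1/(-2))*(-1))*(-1))))*33 = -33868 + (7*(-2*(1*(-½))*(-1)*(-1)))*33 = -33868 + (7*(-2*(-½*(-1))*(-1)))*33 = -33868 + (7*(-(-1)))*33 = -33868 + (7*(-2*(-½)))*33 = -33868 + (7*1)*33 = -33868 + 7*33 = -33868 + 231 = -33637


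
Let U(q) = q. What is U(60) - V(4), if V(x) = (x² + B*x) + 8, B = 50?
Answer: -164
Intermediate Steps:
V(x) = 8 + x² + 50*x (V(x) = (x² + 50*x) + 8 = 8 + x² + 50*x)
U(60) - V(4) = 60 - (8 + 4² + 50*4) = 60 - (8 + 16 + 200) = 60 - 1*224 = 60 - 224 = -164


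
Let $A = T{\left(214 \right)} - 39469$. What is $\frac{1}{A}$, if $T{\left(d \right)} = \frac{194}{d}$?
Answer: $- \frac{107}{4223086} \approx -2.5337 \cdot 10^{-5}$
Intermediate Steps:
$A = - \frac{4223086}{107}$ ($A = \frac{194}{214} - 39469 = 194 \cdot \frac{1}{214} - 39469 = \frac{97}{107} - 39469 = - \frac{4223086}{107} \approx -39468.0$)
$\frac{1}{A} = \frac{1}{- \frac{4223086}{107}} = - \frac{107}{4223086}$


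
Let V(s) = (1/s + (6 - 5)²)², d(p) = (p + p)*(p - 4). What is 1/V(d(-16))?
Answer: 409600/410881 ≈ 0.99688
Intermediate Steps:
d(p) = 2*p*(-4 + p) (d(p) = (2*p)*(-4 + p) = 2*p*(-4 + p))
V(s) = (1 + 1/s)² (V(s) = (1/s + 1²)² = (1/s + 1)² = (1 + 1/s)²)
1/V(d(-16)) = 1/((1 + 2*(-16)*(-4 - 16))²/(2*(-16)*(-4 - 16))²) = 1/((1 + 2*(-16)*(-20))²/(2*(-16)*(-20))²) = 1/((1 + 640)²/640²) = 1/((1/409600)*641²) = 1/((1/409600)*410881) = 1/(410881/409600) = 409600/410881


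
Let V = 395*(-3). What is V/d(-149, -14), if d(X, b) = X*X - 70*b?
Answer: -395/7727 ≈ -0.051119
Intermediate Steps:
d(X, b) = X² - 70*b
V = -1185
V/d(-149, -14) = -1185/((-149)² - 70*(-14)) = -1185/(22201 + 980) = -1185/23181 = -1185*1/23181 = -395/7727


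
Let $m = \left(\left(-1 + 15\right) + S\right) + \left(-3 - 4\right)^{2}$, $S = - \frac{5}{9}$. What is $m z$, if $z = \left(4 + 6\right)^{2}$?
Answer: $\frac{56200}{9} \approx 6244.4$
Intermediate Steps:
$S = - \frac{5}{9}$ ($S = \left(-5\right) \frac{1}{9} = - \frac{5}{9} \approx -0.55556$)
$m = \frac{562}{9}$ ($m = \left(\left(-1 + 15\right) - \frac{5}{9}\right) + \left(-3 - 4\right)^{2} = \left(14 - \frac{5}{9}\right) + \left(-7\right)^{2} = \frac{121}{9} + 49 = \frac{562}{9} \approx 62.444$)
$z = 100$ ($z = 10^{2} = 100$)
$m z = \frac{562}{9} \cdot 100 = \frac{56200}{9}$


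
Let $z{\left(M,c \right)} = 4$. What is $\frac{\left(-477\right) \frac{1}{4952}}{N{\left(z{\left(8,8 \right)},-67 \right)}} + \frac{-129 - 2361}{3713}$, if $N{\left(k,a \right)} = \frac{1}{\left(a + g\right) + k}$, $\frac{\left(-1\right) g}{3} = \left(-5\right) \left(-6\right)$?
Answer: $\frac{258647973}{18386776} \approx 14.067$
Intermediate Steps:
$g = -90$ ($g = - 3 \left(\left(-5\right) \left(-6\right)\right) = \left(-3\right) 30 = -90$)
$N{\left(k,a \right)} = \frac{1}{-90 + a + k}$ ($N{\left(k,a \right)} = \frac{1}{\left(a - 90\right) + k} = \frac{1}{\left(-90 + a\right) + k} = \frac{1}{-90 + a + k}$)
$\frac{\left(-477\right) \frac{1}{4952}}{N{\left(z{\left(8,8 \right)},-67 \right)}} + \frac{-129 - 2361}{3713} = \frac{\left(-477\right) \frac{1}{4952}}{\frac{1}{-90 - 67 + 4}} + \frac{-129 - 2361}{3713} = \frac{\left(-477\right) \frac{1}{4952}}{\frac{1}{-153}} - \frac{2490}{3713} = - \frac{477}{4952 \left(- \frac{1}{153}\right)} - \frac{2490}{3713} = \left(- \frac{477}{4952}\right) \left(-153\right) - \frac{2490}{3713} = \frac{72981}{4952} - \frac{2490}{3713} = \frac{258647973}{18386776}$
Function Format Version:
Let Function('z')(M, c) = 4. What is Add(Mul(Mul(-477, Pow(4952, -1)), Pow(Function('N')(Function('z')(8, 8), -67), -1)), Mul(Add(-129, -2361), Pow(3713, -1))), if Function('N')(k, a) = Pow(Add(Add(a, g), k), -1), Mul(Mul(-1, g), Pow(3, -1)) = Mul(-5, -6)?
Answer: Rational(258647973, 18386776) ≈ 14.067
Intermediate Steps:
g = -90 (g = Mul(-3, Mul(-5, -6)) = Mul(-3, 30) = -90)
Function('N')(k, a) = Pow(Add(-90, a, k), -1) (Function('N')(k, a) = Pow(Add(Add(a, -90), k), -1) = Pow(Add(Add(-90, a), k), -1) = Pow(Add(-90, a, k), -1))
Add(Mul(Mul(-477, Pow(4952, -1)), Pow(Function('N')(Function('z')(8, 8), -67), -1)), Mul(Add(-129, -2361), Pow(3713, -1))) = Add(Mul(Mul(-477, Pow(4952, -1)), Pow(Pow(Add(-90, -67, 4), -1), -1)), Mul(Add(-129, -2361), Pow(3713, -1))) = Add(Mul(Mul(-477, Rational(1, 4952)), Pow(Pow(-153, -1), -1)), Mul(-2490, Rational(1, 3713))) = Add(Mul(Rational(-477, 4952), Pow(Rational(-1, 153), -1)), Rational(-2490, 3713)) = Add(Mul(Rational(-477, 4952), -153), Rational(-2490, 3713)) = Add(Rational(72981, 4952), Rational(-2490, 3713)) = Rational(258647973, 18386776)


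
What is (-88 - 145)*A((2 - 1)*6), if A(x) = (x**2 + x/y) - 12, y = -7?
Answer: -37746/7 ≈ -5392.3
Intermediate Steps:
A(x) = -12 + x**2 - x/7 (A(x) = (x**2 + x/(-7)) - 12 = (x**2 - x/7) - 12 = -12 + x**2 - x/7)
(-88 - 145)*A((2 - 1)*6) = (-88 - 145)*(-12 + ((2 - 1)*6)**2 - (2 - 1)*6/7) = -233*(-12 + (1*6)**2 - 6/7) = -233*(-12 + 6**2 - 1/7*6) = -233*(-12 + 36 - 6/7) = -233*162/7 = -37746/7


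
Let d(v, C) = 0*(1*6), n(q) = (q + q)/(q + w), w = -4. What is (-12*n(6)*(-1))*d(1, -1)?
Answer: 0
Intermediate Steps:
n(q) = 2*q/(-4 + q) (n(q) = (q + q)/(q - 4) = (2*q)/(-4 + q) = 2*q/(-4 + q))
d(v, C) = 0 (d(v, C) = 0*6 = 0)
(-12*n(6)*(-1))*d(1, -1) = (-24*6/(-4 + 6)*(-1))*0 = (-24*6/2*(-1))*0 = (-12*6*(-1))*0 = -72*(-1)*0 = 72*0 = 0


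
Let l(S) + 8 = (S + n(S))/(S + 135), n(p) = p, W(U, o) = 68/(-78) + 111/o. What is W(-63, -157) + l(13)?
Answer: -4260575/453102 ≈ -9.4031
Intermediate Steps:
W(U, o) = -34/39 + 111/o (W(U, o) = 68*(-1/78) + 111/o = -34/39 + 111/o)
l(S) = -8 + 2*S/(135 + S) (l(S) = -8 + (S + S)/(S + 135) = -8 + (2*S)/(135 + S) = -8 + 2*S/(135 + S))
W(-63, -157) + l(13) = (-34/39 + 111/(-157)) + 6*(-180 - 1*13)/(135 + 13) = (-34/39 + 111*(-1/157)) + 6*(-180 - 13)/148 = (-34/39 - 111/157) + 6*(1/148)*(-193) = -9667/6123 - 579/74 = -4260575/453102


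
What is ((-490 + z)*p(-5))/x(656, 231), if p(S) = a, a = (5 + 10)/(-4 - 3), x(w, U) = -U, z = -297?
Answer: -3935/539 ≈ -7.3006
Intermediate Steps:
a = -15/7 (a = 15/(-7) = 15*(-1/7) = -15/7 ≈ -2.1429)
p(S) = -15/7
((-490 + z)*p(-5))/x(656, 231) = ((-490 - 297)*(-15/7))/((-1*231)) = -787*(-15/7)/(-231) = (11805/7)*(-1/231) = -3935/539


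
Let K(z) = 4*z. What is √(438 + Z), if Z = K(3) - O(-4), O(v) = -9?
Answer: 3*√51 ≈ 21.424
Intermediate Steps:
Z = 21 (Z = 4*3 - 1*(-9) = 12 + 9 = 21)
√(438 + Z) = √(438 + 21) = √459 = 3*√51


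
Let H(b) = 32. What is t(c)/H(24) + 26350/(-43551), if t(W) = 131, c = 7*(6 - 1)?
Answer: 4861981/1393632 ≈ 3.4887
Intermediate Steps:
c = 35 (c = 7*5 = 35)
t(c)/H(24) + 26350/(-43551) = 131/32 + 26350/(-43551) = 131*(1/32) + 26350*(-1/43551) = 131/32 - 26350/43551 = 4861981/1393632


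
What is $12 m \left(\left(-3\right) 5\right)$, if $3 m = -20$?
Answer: $1200$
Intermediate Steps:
$m = - \frac{20}{3}$ ($m = \frac{1}{3} \left(-20\right) = - \frac{20}{3} \approx -6.6667$)
$12 m \left(\left(-3\right) 5\right) = 12 \left(- \frac{20}{3}\right) \left(\left(-3\right) 5\right) = \left(-80\right) \left(-15\right) = 1200$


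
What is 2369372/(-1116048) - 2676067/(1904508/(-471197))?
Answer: 14659182350351881/22140857754 ≈ 6.6209e+5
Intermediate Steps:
2369372/(-1116048) - 2676067/(1904508/(-471197)) = 2369372*(-1/1116048) - 2676067/(1904508*(-1/471197)) = -592343/279012 - 2676067/(-1904508/471197) = -592343/279012 - 2676067*(-471197/1904508) = -592343/279012 + 1260954742199/1904508 = 14659182350351881/22140857754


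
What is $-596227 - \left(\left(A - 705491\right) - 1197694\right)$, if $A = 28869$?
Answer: $1278089$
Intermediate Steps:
$-596227 - \left(\left(A - 705491\right) - 1197694\right) = -596227 - \left(\left(28869 - 705491\right) - 1197694\right) = -596227 - \left(-676622 - 1197694\right) = -596227 - -1874316 = -596227 + 1874316 = 1278089$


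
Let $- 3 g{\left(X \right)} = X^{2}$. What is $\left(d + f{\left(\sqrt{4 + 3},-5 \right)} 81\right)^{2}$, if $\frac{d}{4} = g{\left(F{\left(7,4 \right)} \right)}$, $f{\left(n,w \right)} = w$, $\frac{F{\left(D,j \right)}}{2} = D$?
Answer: $\frac{3996001}{9} \approx 4.44 \cdot 10^{5}$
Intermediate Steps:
$F{\left(D,j \right)} = 2 D$
$g{\left(X \right)} = - \frac{X^{2}}{3}$
$d = - \frac{784}{3}$ ($d = 4 \left(- \frac{\left(2 \cdot 7\right)^{2}}{3}\right) = 4 \left(- \frac{14^{2}}{3}\right) = 4 \left(\left(- \frac{1}{3}\right) 196\right) = 4 \left(- \frac{196}{3}\right) = - \frac{784}{3} \approx -261.33$)
$\left(d + f{\left(\sqrt{4 + 3},-5 \right)} 81\right)^{2} = \left(- \frac{784}{3} - 405\right)^{2} = \left(- \frac{1999}{3}\right)^{2} = \frac{3996001}{9}$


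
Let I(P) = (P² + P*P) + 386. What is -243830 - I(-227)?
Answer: -347274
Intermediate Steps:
I(P) = 386 + 2*P² (I(P) = (P² + P²) + 386 = 2*P² + 386 = 386 + 2*P²)
-243830 - I(-227) = -243830 - (386 + 2*(-227)²) = -243830 - (386 + 2*51529) = -243830 - (386 + 103058) = -243830 - 1*103444 = -243830 - 103444 = -347274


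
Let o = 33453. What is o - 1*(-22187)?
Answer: 55640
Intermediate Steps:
o - 1*(-22187) = 33453 - 1*(-22187) = 33453 + 22187 = 55640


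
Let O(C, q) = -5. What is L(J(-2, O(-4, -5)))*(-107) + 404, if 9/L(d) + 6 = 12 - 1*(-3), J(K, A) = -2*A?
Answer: 297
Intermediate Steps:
L(d) = 1 (L(d) = 9/(-6 + (12 - 1*(-3))) = 9/(-6 + (12 + 3)) = 9/(-6 + 15) = 9/9 = 9*(1/9) = 1)
L(J(-2, O(-4, -5)))*(-107) + 404 = 1*(-107) + 404 = -107 + 404 = 297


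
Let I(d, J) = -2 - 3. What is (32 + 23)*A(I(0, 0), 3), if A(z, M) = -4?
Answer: -220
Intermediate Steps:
I(d, J) = -5
(32 + 23)*A(I(0, 0), 3) = (32 + 23)*(-4) = 55*(-4) = -220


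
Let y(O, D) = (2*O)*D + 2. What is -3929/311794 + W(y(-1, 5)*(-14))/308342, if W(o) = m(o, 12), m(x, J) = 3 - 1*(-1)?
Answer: -605114271/48069592774 ≈ -0.012588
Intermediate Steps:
m(x, J) = 4 (m(x, J) = 3 + 1 = 4)
y(O, D) = 2 + 2*D*O (y(O, D) = 2*D*O + 2 = 2 + 2*D*O)
W(o) = 4
-3929/311794 + W(y(-1, 5)*(-14))/308342 = -3929/311794 + 4/308342 = -3929*1/311794 + 4*(1/308342) = -3929/311794 + 2/154171 = -605114271/48069592774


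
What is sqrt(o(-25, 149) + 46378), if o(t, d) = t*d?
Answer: sqrt(42653) ≈ 206.53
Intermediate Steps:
o(t, d) = d*t
sqrt(o(-25, 149) + 46378) = sqrt(149*(-25) + 46378) = sqrt(-3725 + 46378) = sqrt(42653)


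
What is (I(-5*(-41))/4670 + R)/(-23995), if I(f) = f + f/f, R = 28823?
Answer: -67301808/56028325 ≈ -1.2012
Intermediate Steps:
I(f) = 1 + f (I(f) = f + 1 = 1 + f)
(I(-5*(-41))/4670 + R)/(-23995) = ((1 - 5*(-41))/4670 + 28823)/(-23995) = ((1 + 205)*(1/4670) + 28823)*(-1/23995) = (206*(1/4670) + 28823)*(-1/23995) = (103/2335 + 28823)*(-1/23995) = (67301808/2335)*(-1/23995) = -67301808/56028325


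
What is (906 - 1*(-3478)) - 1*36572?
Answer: -32188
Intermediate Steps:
(906 - 1*(-3478)) - 1*36572 = (906 + 3478) - 36572 = 4384 - 36572 = -32188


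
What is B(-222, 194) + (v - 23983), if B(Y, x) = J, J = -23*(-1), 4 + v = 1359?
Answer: -22605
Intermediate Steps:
v = 1355 (v = -4 + 1359 = 1355)
J = 23
B(Y, x) = 23
B(-222, 194) + (v - 23983) = 23 + (1355 - 23983) = 23 - 22628 = -22605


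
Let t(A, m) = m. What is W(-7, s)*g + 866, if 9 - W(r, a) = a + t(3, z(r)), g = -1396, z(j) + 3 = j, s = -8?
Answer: -36826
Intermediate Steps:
z(j) = -3 + j
W(r, a) = 12 - a - r (W(r, a) = 9 - (a + (-3 + r)) = 9 - (-3 + a + r) = 9 + (3 - a - r) = 12 - a - r)
W(-7, s)*g + 866 = (12 - 1*(-8) - 1*(-7))*(-1396) + 866 = (12 + 8 + 7)*(-1396) + 866 = 27*(-1396) + 866 = -37692 + 866 = -36826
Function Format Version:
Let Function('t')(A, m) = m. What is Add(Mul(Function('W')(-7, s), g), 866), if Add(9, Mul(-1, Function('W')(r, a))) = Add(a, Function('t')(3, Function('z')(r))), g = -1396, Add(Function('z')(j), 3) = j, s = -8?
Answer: -36826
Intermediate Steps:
Function('z')(j) = Add(-3, j)
Function('W')(r, a) = Add(12, Mul(-1, a), Mul(-1, r)) (Function('W')(r, a) = Add(9, Mul(-1, Add(a, Add(-3, r)))) = Add(9, Mul(-1, Add(-3, a, r))) = Add(9, Add(3, Mul(-1, a), Mul(-1, r))) = Add(12, Mul(-1, a), Mul(-1, r)))
Add(Mul(Function('W')(-7, s), g), 866) = Add(Mul(Add(12, Mul(-1, -8), Mul(-1, -7)), -1396), 866) = Add(Mul(Add(12, 8, 7), -1396), 866) = Add(Mul(27, -1396), 866) = Add(-37692, 866) = -36826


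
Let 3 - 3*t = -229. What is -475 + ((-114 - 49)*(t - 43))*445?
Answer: -7472530/3 ≈ -2.4908e+6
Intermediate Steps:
t = 232/3 (t = 1 - ⅓*(-229) = 1 + 229/3 = 232/3 ≈ 77.333)
-475 + ((-114 - 49)*(t - 43))*445 = -475 + ((-114 - 49)*(232/3 - 43))*445 = -475 - 163*103/3*445 = -475 - 16789/3*445 = -475 - 7471105/3 = -7472530/3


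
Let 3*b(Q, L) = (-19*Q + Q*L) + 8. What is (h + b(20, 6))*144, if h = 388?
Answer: 43776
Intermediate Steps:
b(Q, L) = 8/3 - 19*Q/3 + L*Q/3 (b(Q, L) = ((-19*Q + Q*L) + 8)/3 = ((-19*Q + L*Q) + 8)/3 = (8 - 19*Q + L*Q)/3 = 8/3 - 19*Q/3 + L*Q/3)
(h + b(20, 6))*144 = (388 + (8/3 - 19/3*20 + (⅓)*6*20))*144 = (388 + (8/3 - 380/3 + 40))*144 = (388 - 84)*144 = 304*144 = 43776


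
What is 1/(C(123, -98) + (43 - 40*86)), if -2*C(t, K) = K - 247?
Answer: -2/6449 ≈ -0.00031013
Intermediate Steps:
C(t, K) = 247/2 - K/2 (C(t, K) = -(K - 247)/2 = -(-247 + K)/2 = 247/2 - K/2)
1/(C(123, -98) + (43 - 40*86)) = 1/((247/2 - ½*(-98)) + (43 - 40*86)) = 1/((247/2 + 49) + (43 - 3440)) = 1/(345/2 - 3397) = 1/(-6449/2) = -2/6449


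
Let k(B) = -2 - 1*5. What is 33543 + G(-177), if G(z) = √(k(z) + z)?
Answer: 33543 + 2*I*√46 ≈ 33543.0 + 13.565*I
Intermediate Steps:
k(B) = -7 (k(B) = -2 - 5 = -7)
G(z) = √(-7 + z)
33543 + G(-177) = 33543 + √(-7 - 177) = 33543 + √(-184) = 33543 + 2*I*√46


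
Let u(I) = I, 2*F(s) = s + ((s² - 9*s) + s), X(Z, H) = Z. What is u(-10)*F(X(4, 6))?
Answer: 60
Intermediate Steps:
F(s) = s²/2 - 7*s/2 (F(s) = (s + ((s² - 9*s) + s))/2 = (s + (s² - 8*s))/2 = (s² - 7*s)/2 = s²/2 - 7*s/2)
u(-10)*F(X(4, 6)) = -5*4*(-7 + 4) = -5*4*(-3) = -10*(-6) = 60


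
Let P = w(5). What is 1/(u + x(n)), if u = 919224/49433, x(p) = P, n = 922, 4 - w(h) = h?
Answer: 49433/869791 ≈ 0.056833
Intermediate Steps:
w(h) = 4 - h
P = -1 (P = 4 - 1*5 = 4 - 5 = -1)
x(p) = -1
u = 919224/49433 (u = 919224*(1/49433) = 919224/49433 ≈ 18.595)
1/(u + x(n)) = 1/(919224/49433 - 1) = 1/(869791/49433) = 49433/869791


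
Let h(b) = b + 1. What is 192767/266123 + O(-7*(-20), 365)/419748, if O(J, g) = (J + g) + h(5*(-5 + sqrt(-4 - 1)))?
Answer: 81041567879/111704597004 + 5*I*sqrt(5)/419748 ≈ 0.7255 + 2.6636e-5*I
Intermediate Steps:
h(b) = 1 + b
O(J, g) = -24 + J + g + 5*I*sqrt(5) (O(J, g) = (J + g) + (1 + 5*(-5 + sqrt(-4 - 1))) = (J + g) + (1 + 5*(-5 + sqrt(-5))) = (J + g) + (1 + 5*(-5 + I*sqrt(5))) = (J + g) + (1 + (-25 + 5*I*sqrt(5))) = (J + g) + (-24 + 5*I*sqrt(5)) = -24 + J + g + 5*I*sqrt(5))
192767/266123 + O(-7*(-20), 365)/419748 = 192767/266123 + (-24 - 7*(-20) + 365 + 5*I*sqrt(5))/419748 = 192767*(1/266123) + (-24 + 140 + 365 + 5*I*sqrt(5))*(1/419748) = 192767/266123 + (481 + 5*I*sqrt(5))*(1/419748) = 192767/266123 + (481/419748 + 5*I*sqrt(5)/419748) = 81041567879/111704597004 + 5*I*sqrt(5)/419748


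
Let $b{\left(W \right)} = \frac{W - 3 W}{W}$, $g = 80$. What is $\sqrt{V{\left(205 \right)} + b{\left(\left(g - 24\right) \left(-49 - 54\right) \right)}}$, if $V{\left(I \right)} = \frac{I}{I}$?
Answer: $i \approx 1.0 i$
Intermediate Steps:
$V{\left(I \right)} = 1$
$b{\left(W \right)} = -2$ ($b{\left(W \right)} = \frac{\left(-2\right) W}{W} = -2$)
$\sqrt{V{\left(205 \right)} + b{\left(\left(g - 24\right) \left(-49 - 54\right) \right)}} = \sqrt{1 - 2} = \sqrt{-1} = i$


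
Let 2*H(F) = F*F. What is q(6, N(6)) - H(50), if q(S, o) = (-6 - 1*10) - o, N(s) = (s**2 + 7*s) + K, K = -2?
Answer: -1342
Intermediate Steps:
N(s) = -2 + s**2 + 7*s (N(s) = (s**2 + 7*s) - 2 = -2 + s**2 + 7*s)
H(F) = F**2/2 (H(F) = (F*F)/2 = F**2/2)
q(S, o) = -16 - o (q(S, o) = (-6 - 10) - o = -16 - o)
q(6, N(6)) - H(50) = (-16 - (-2 + 6**2 + 7*6)) - 50**2/2 = (-16 - (-2 + 36 + 42)) - 2500/2 = (-16 - 1*76) - 1*1250 = (-16 - 76) - 1250 = -92 - 1250 = -1342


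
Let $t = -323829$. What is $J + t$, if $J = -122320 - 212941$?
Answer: $-659090$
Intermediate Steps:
$J = -335261$
$J + t = -335261 - 323829 = -659090$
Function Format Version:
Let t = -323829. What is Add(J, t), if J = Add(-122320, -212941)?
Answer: -659090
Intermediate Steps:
J = -335261
Add(J, t) = Add(-335261, -323829) = -659090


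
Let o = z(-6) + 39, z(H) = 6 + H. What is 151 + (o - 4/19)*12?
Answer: 11713/19 ≈ 616.47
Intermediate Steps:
o = 39 (o = (6 - 6) + 39 = 0 + 39 = 39)
151 + (o - 4/19)*12 = 151 + (39 - 4/19)*12 = 151 + (737/19)*12 = 151 + 8844/19 = 11713/19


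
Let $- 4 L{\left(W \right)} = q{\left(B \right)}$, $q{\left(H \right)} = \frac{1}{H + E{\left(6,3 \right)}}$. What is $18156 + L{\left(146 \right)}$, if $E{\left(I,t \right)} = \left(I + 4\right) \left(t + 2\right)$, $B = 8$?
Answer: $\frac{4212191}{232} \approx 18156.0$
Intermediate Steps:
$E{\left(I,t \right)} = \left(2 + t\right) \left(4 + I\right)$ ($E{\left(I,t \right)} = \left(4 + I\right) \left(2 + t\right) = \left(2 + t\right) \left(4 + I\right)$)
$q{\left(H \right)} = \frac{1}{50 + H}$ ($q{\left(H \right)} = \frac{1}{H + \left(8 + 2 \cdot 6 + 4 \cdot 3 + 6 \cdot 3\right)} = \frac{1}{H + \left(8 + 12 + 12 + 18\right)} = \frac{1}{H + 50} = \frac{1}{50 + H}$)
$L{\left(W \right)} = - \frac{1}{232}$ ($L{\left(W \right)} = - \frac{1}{4 \left(50 + 8\right)} = - \frac{1}{4 \cdot 58} = \left(- \frac{1}{4}\right) \frac{1}{58} = - \frac{1}{232}$)
$18156 + L{\left(146 \right)} = 18156 - \frac{1}{232} = \frac{4212191}{232}$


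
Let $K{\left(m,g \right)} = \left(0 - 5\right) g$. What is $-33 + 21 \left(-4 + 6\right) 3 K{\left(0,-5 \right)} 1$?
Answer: $3117$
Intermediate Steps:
$K{\left(m,g \right)} = - 5 g$
$-33 + 21 \left(-4 + 6\right) 3 K{\left(0,-5 \right)} 1 = -33 + 21 \left(-4 + 6\right) 3 \left(\left(-5\right) \left(-5\right)\right) 1 = -33 + 21 \cdot 2 \cdot 3 \cdot 25 \cdot 1 = -33 + 21 \cdot 2 \cdot 75 \cdot 1 = -33 + 21 \cdot 2 \cdot 75 = -33 + 21 \cdot 150 = -33 + 3150 = 3117$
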